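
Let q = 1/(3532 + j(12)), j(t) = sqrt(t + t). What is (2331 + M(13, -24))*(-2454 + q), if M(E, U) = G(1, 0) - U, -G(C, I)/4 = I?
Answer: -3604756871607/623750 - 471*sqrt(6)/1247500 ≈ -5.7792e+6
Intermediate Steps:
j(t) = sqrt(2)*sqrt(t) (j(t) = sqrt(2*t) = sqrt(2)*sqrt(t))
G(C, I) = -4*I
M(E, U) = -U (M(E, U) = -4*0 - U = 0 - U = -U)
q = 1/(3532 + 2*sqrt(6)) (q = 1/(3532 + sqrt(2)*sqrt(12)) = 1/(3532 + sqrt(2)*(2*sqrt(3))) = 1/(3532 + 2*sqrt(6)) ≈ 0.00028273)
(2331 + M(13, -24))*(-2454 + q) = (2331 - 1*(-24))*(-2454 + (883/3118750 - sqrt(6)/6237500)) = (2331 + 24)*(-7653411617/3118750 - sqrt(6)/6237500) = 2355*(-7653411617/3118750 - sqrt(6)/6237500) = -3604756871607/623750 - 471*sqrt(6)/1247500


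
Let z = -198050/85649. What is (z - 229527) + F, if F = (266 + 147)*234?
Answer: -11381665415/85649 ≈ -1.3289e+5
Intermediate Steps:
F = 96642 (F = 413*234 = 96642)
z = -198050/85649 (z = -198050*1/85649 = -198050/85649 ≈ -2.3123)
(z - 229527) + F = (-198050/85649 - 229527) + 96642 = -19658956073/85649 + 96642 = -11381665415/85649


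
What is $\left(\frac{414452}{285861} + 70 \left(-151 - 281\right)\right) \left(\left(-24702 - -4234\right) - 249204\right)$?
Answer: $\frac{2331050751482336}{285861} \approx 8.1545 \cdot 10^{9}$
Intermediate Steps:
$\left(\frac{414452}{285861} + 70 \left(-151 - 281\right)\right) \left(\left(-24702 - -4234\right) - 249204\right) = \left(414452 \cdot \frac{1}{285861} + 70 \left(-432\right)\right) \left(\left(-24702 + 4234\right) - 249204\right) = \left(\frac{414452}{285861} - 30240\right) \left(-20468 - 249204\right) = \left(- \frac{8644022188}{285861}\right) \left(-269672\right) = \frac{2331050751482336}{285861}$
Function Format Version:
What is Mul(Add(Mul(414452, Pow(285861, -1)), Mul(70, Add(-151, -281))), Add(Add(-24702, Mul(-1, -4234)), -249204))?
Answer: Rational(2331050751482336, 285861) ≈ 8.1545e+9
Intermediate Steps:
Mul(Add(Mul(414452, Pow(285861, -1)), Mul(70, Add(-151, -281))), Add(Add(-24702, Mul(-1, -4234)), -249204)) = Mul(Add(Mul(414452, Rational(1, 285861)), Mul(70, -432)), Add(Add(-24702, 4234), -249204)) = Mul(Add(Rational(414452, 285861), -30240), Add(-20468, -249204)) = Mul(Rational(-8644022188, 285861), -269672) = Rational(2331050751482336, 285861)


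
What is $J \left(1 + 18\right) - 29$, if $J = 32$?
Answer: $579$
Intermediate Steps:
$J \left(1 + 18\right) - 29 = 32 \left(1 + 18\right) - 29 = 32 \cdot 19 - 29 = 608 - 29 = 579$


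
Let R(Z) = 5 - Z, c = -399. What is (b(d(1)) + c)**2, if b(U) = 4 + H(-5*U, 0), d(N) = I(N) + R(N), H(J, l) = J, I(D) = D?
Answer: 176400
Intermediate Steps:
d(N) = 5 (d(N) = N + (5 - N) = 5)
b(U) = 4 - 5*U
(b(d(1)) + c)**2 = ((4 - 5*5) - 399)**2 = ((4 - 25) - 399)**2 = (-21 - 399)**2 = (-420)**2 = 176400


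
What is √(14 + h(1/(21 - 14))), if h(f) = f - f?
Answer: √14 ≈ 3.7417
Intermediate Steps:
h(f) = 0
√(14 + h(1/(21 - 14))) = √(14 + 0) = √14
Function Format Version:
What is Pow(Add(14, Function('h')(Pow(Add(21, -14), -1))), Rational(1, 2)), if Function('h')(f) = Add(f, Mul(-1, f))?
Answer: Pow(14, Rational(1, 2)) ≈ 3.7417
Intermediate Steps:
Function('h')(f) = 0
Pow(Add(14, Function('h')(Pow(Add(21, -14), -1))), Rational(1, 2)) = Pow(Add(14, 0), Rational(1, 2)) = Pow(14, Rational(1, 2))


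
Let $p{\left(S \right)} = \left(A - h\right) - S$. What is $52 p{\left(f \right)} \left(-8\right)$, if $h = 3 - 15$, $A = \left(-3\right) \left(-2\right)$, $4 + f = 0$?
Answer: $-9152$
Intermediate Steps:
$f = -4$ ($f = -4 + 0 = -4$)
$A = 6$
$h = -12$ ($h = 3 - 15 = -12$)
$p{\left(S \right)} = 18 - S$ ($p{\left(S \right)} = \left(6 - -12\right) - S = \left(6 + 12\right) - S = 18 - S$)
$52 p{\left(f \right)} \left(-8\right) = 52 \left(18 - -4\right) \left(-8\right) = 52 \left(18 + 4\right) \left(-8\right) = 52 \cdot 22 \left(-8\right) = 1144 \left(-8\right) = -9152$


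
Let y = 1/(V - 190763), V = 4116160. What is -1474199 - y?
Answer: -5786816332004/3925397 ≈ -1.4742e+6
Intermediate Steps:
y = 1/3925397 (y = 1/(4116160 - 190763) = 1/3925397 ≈ 2.5475e-7)
-1474199 - y = -1474199 - 1*1/3925397 = -1474199 - 1/3925397 = -5786816332004/3925397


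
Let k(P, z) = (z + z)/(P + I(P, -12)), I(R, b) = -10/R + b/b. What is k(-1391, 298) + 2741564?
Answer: 1325189583421/483370 ≈ 2.7416e+6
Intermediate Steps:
I(R, b) = 1 - 10/R (I(R, b) = -10/R + 1 = 1 - 10/R)
k(P, z) = 2*z/(P + (-10 + P)/P) (k(P, z) = (z + z)/(P + (-10 + P)/P) = (2*z)/(P + (-10 + P)/P) = 2*z/(P + (-10 + P)/P))
k(-1391, 298) + 2741564 = 2*(-1391)*298/(-10 - 1391 + (-1391)²) + 2741564 = 2*(-1391)*298/(-10 - 1391 + 1934881) + 2741564 = 2*(-1391)*298/1933480 + 2741564 = 2*(-1391)*298*(1/1933480) + 2741564 = -207259/483370 + 2741564 = 1325189583421/483370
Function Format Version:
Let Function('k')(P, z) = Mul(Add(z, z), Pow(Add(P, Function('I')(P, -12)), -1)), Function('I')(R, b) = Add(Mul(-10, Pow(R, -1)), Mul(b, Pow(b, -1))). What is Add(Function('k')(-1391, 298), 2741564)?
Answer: Rational(1325189583421, 483370) ≈ 2.7416e+6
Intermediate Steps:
Function('I')(R, b) = Add(1, Mul(-10, Pow(R, -1))) (Function('I')(R, b) = Add(Mul(-10, Pow(R, -1)), 1) = Add(1, Mul(-10, Pow(R, -1))))
Function('k')(P, z) = Mul(2, z, Pow(Add(P, Mul(Pow(P, -1), Add(-10, P))), -1)) (Function('k')(P, z) = Mul(Add(z, z), Pow(Add(P, Mul(Pow(P, -1), Add(-10, P))), -1)) = Mul(Mul(2, z), Pow(Add(P, Mul(Pow(P, -1), Add(-10, P))), -1)) = Mul(2, z, Pow(Add(P, Mul(Pow(P, -1), Add(-10, P))), -1)))
Add(Function('k')(-1391, 298), 2741564) = Add(Mul(2, -1391, 298, Pow(Add(-10, -1391, Pow(-1391, 2)), -1)), 2741564) = Add(Mul(2, -1391, 298, Pow(Add(-10, -1391, 1934881), -1)), 2741564) = Add(Mul(2, -1391, 298, Pow(1933480, -1)), 2741564) = Add(Mul(2, -1391, 298, Rational(1, 1933480)), 2741564) = Add(Rational(-207259, 483370), 2741564) = Rational(1325189583421, 483370)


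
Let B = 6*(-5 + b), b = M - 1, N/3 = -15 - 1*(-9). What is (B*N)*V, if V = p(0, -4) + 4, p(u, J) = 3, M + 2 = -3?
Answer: 8316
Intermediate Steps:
N = -18 (N = 3*(-15 - 1*(-9)) = 3*(-15 + 9) = 3*(-6) = -18)
M = -5 (M = -2 - 3 = -5)
b = -6 (b = -5 - 1 = -6)
V = 7 (V = 3 + 4 = 7)
B = -66 (B = 6*(-5 - 6) = 6*(-11) = -66)
(B*N)*V = -66*(-18)*7 = 1188*7 = 8316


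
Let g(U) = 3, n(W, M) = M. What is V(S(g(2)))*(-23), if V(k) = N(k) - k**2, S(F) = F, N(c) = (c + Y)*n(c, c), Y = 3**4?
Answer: -5589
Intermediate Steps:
Y = 81
N(c) = c*(81 + c) (N(c) = (c + 81)*c = (81 + c)*c = c*(81 + c))
V(k) = -k**2 + k*(81 + k) (V(k) = k*(81 + k) - k**2 = -k**2 + k*(81 + k))
V(S(g(2)))*(-23) = (81*3)*(-23) = 243*(-23) = -5589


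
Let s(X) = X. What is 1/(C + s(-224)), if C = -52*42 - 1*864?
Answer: -1/3272 ≈ -0.00030562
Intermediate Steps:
C = -3048 (C = -2184 - 864 = -3048)
1/(C + s(-224)) = 1/(-3048 - 224) = 1/(-3272) = -1/3272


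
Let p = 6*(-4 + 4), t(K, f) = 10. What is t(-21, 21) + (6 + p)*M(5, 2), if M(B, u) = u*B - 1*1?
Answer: 64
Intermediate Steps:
M(B, u) = -1 + B*u (M(B, u) = B*u - 1 = -1 + B*u)
p = 0 (p = 6*0 = 0)
t(-21, 21) + (6 + p)*M(5, 2) = 10 + (6 + 0)*(-1 + 5*2) = 10 + 6*(-1 + 10) = 10 + 6*9 = 10 + 54 = 64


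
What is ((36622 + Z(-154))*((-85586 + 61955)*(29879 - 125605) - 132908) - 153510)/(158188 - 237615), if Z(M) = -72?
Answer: -82674937483390/79427 ≈ -1.0409e+9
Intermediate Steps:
((36622 + Z(-154))*((-85586 + 61955)*(29879 - 125605) - 132908) - 153510)/(158188 - 237615) = ((36622 - 72)*((-85586 + 61955)*(29879 - 125605) - 132908) - 153510)/(158188 - 237615) = (36550*(-23631*(-95726) - 132908) - 153510)/(-79427) = (36550*(2262101106 - 132908) - 153510)*(-1/79427) = (36550*2261968198 - 153510)*(-1/79427) = (82674937636900 - 153510)*(-1/79427) = 82674937483390*(-1/79427) = -82674937483390/79427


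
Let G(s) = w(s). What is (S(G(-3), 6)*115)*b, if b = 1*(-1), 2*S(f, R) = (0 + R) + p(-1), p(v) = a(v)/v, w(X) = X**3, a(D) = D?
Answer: -805/2 ≈ -402.50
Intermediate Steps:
G(s) = s**3
p(v) = 1 (p(v) = v/v = 1)
S(f, R) = 1/2 + R/2 (S(f, R) = ((0 + R) + 1)/2 = (R + 1)/2 = (1 + R)/2 = 1/2 + R/2)
b = -1
(S(G(-3), 6)*115)*b = ((1/2 + (1/2)*6)*115)*(-1) = ((1/2 + 3)*115)*(-1) = ((7/2)*115)*(-1) = (805/2)*(-1) = -805/2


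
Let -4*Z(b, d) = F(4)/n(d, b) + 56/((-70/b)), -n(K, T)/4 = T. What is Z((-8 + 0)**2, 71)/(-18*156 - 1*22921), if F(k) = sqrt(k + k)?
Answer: -64/128645 - sqrt(2)/13173248 ≈ -0.00049760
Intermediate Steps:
n(K, T) = -4*T
F(k) = sqrt(2)*sqrt(k) (F(k) = sqrt(2*k) = sqrt(2)*sqrt(k))
Z(b, d) = b/5 + sqrt(2)/(8*b) (Z(b, d) = -((sqrt(2)*sqrt(4))/((-4*b)) + 56/((-70/b)))/4 = -((sqrt(2)*2)*(-1/(4*b)) + 56*(-b/70))/4 = -((2*sqrt(2))*(-1/(4*b)) - 4*b/5)/4 = -(-sqrt(2)/(2*b) - 4*b/5)/4 = -(-4*b/5 - sqrt(2)/(2*b))/4 = b/5 + sqrt(2)/(8*b))
Z((-8 + 0)**2, 71)/(-18*156 - 1*22921) = ((-8 + 0)**2/5 + sqrt(2)/(8*((-8 + 0)**2)))/(-18*156 - 1*22921) = ((1/5)*(-8)**2 + sqrt(2)/(8*((-8)**2)))/(-2808 - 22921) = ((1/5)*64 + (1/8)*sqrt(2)/64)/(-25729) = (64/5 + (1/8)*sqrt(2)*(1/64))*(-1/25729) = (64/5 + sqrt(2)/512)*(-1/25729) = -64/128645 - sqrt(2)/13173248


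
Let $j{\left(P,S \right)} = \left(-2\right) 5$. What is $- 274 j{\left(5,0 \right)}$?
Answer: $2740$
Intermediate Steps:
$j{\left(P,S \right)} = -10$
$- 274 j{\left(5,0 \right)} = \left(-274\right) \left(-10\right) = 2740$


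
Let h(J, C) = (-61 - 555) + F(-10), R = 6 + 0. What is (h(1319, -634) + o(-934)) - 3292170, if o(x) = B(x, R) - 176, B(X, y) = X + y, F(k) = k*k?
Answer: -3293790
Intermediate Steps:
F(k) = k**2
R = 6
h(J, C) = -516 (h(J, C) = (-61 - 555) + (-10)**2 = -616 + 100 = -516)
o(x) = -170 + x (o(x) = (x + 6) - 176 = (6 + x) - 176 = -170 + x)
(h(1319, -634) + o(-934)) - 3292170 = (-516 + (-170 - 934)) - 3292170 = (-516 - 1104) - 3292170 = -1620 - 3292170 = -3293790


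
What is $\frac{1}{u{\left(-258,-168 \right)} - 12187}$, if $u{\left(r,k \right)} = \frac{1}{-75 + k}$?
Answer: $- \frac{243}{2961442} \approx -8.2055 \cdot 10^{-5}$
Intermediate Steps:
$\frac{1}{u{\left(-258,-168 \right)} - 12187} = \frac{1}{\frac{1}{-75 - 168} - 12187} = \frac{1}{\frac{1}{-243} - 12187} = \frac{1}{- \frac{1}{243} - 12187} = \frac{1}{- \frac{2961442}{243}} = - \frac{243}{2961442}$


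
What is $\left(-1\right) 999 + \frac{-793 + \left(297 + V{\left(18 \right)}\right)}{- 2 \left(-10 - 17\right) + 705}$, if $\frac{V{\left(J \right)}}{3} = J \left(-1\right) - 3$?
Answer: $- \frac{758800}{759} \approx -999.74$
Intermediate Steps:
$V{\left(J \right)} = -9 - 3 J$ ($V{\left(J \right)} = 3 \left(J \left(-1\right) - 3\right) = 3 \left(- J - 3\right) = 3 \left(-3 - J\right) = -9 - 3 J$)
$\left(-1\right) 999 + \frac{-793 + \left(297 + V{\left(18 \right)}\right)}{- 2 \left(-10 - 17\right) + 705} = \left(-1\right) 999 + \frac{-793 + \left(297 - 63\right)}{- 2 \left(-10 - 17\right) + 705} = -999 + \frac{-793 + \left(297 - 63\right)}{\left(-2\right) \left(-27\right) + 705} = -999 + \frac{-793 + \left(297 - 63\right)}{54 + 705} = -999 + \frac{-793 + 234}{759} = -999 + \frac{1}{759} \left(-559\right) = -999 - \frac{559}{759} = - \frac{758800}{759}$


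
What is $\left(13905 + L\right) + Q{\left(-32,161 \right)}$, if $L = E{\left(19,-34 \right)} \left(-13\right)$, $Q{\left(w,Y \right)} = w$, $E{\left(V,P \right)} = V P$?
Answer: $22271$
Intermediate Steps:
$E{\left(V,P \right)} = P V$
$L = 8398$ ($L = \left(-34\right) 19 \left(-13\right) = \left(-646\right) \left(-13\right) = 8398$)
$\left(13905 + L\right) + Q{\left(-32,161 \right)} = \left(13905 + 8398\right) - 32 = 22303 - 32 = 22271$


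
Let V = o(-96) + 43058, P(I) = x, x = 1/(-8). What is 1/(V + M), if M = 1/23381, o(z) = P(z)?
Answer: 187048/8053889411 ≈ 2.3225e-5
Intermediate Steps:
x = -⅛ ≈ -0.12500
P(I) = -⅛
o(z) = -⅛
V = 344463/8 (V = -⅛ + 43058 = 344463/8 ≈ 43058.)
M = 1/23381 ≈ 4.2770e-5
1/(V + M) = 1/(344463/8 + 1/23381) = 1/(8053889411/187048) = 187048/8053889411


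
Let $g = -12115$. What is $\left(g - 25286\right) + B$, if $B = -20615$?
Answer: $-58016$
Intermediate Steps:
$\left(g - 25286\right) + B = \left(-12115 - 25286\right) - 20615 = -37401 - 20615 = -58016$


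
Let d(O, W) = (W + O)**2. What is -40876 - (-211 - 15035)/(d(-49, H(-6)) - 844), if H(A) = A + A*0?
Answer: -29711770/727 ≈ -40869.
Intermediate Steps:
H(A) = A (H(A) = A + 0 = A)
d(O, W) = (O + W)**2
-40876 - (-211 - 15035)/(d(-49, H(-6)) - 844) = -40876 - (-211 - 15035)/((-49 - 6)**2 - 844) = -40876 - (-15246)/((-55)**2 - 844) = -40876 - (-15246)/(3025 - 844) = -40876 - (-15246)/2181 = -40876 - 1*(-5082/727) = -40876 + 5082/727 = -29711770/727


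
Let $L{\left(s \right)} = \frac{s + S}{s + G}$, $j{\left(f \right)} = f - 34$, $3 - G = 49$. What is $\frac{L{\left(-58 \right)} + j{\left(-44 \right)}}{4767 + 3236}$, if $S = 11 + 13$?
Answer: $- \frac{4039}{416156} \approx -0.0097055$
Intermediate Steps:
$G = -46$ ($G = 3 - 49 = -46$)
$j{\left(f \right)} = -34 + f$
$S = 24$
$L{\left(s \right)} = \frac{24 + s}{-46 + s}$ ($L{\left(s \right)} = \frac{s + 24}{s - 46} = \frac{24 + s}{-46 + s}$)
$\frac{L{\left(-58 \right)} + j{\left(-44 \right)}}{4767 + 3236} = \frac{\frac{24 - 58}{-46 - 58} - 78}{4767 + 3236} = \frac{\frac{1}{-104} \left(-34\right) - 78}{8003} = \left(\left(- \frac{1}{104}\right) \left(-34\right) - 78\right) \frac{1}{8003} = \left(\frac{17}{52} - 78\right) \frac{1}{8003} = \left(- \frac{4039}{52}\right) \frac{1}{8003} = - \frac{4039}{416156}$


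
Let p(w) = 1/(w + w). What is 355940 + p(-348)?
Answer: 247734239/696 ≈ 3.5594e+5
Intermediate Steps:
p(w) = 1/(2*w)
355940 + p(-348) = 355940 + (½)/(-348) = 355940 + (½)*(-1/348) = 355940 - 1/696 = 247734239/696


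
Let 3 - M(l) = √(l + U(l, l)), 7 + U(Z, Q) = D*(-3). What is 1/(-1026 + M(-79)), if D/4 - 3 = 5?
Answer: I/(√182 - 1023*I) ≈ -0.00097735 + 1.2889e-5*I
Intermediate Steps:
D = 32 (D = 12 + 4*5 = 12 + 20 = 32)
U(Z, Q) = -103 (U(Z, Q) = -7 + 32*(-3) = -7 - 96 = -103)
M(l) = 3 - √(-103 + l) (M(l) = 3 - √(l - 103) = 3 - √(-103 + l))
1/(-1026 + M(-79)) = 1/(-1026 + (3 - √(-103 - 79))) = 1/(-1026 + (3 - √(-182))) = 1/(-1026 + (3 - I*√182)) = 1/(-1023 - I*√182)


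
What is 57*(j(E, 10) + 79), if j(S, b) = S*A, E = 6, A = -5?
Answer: 2793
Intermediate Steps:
j(S, b) = -5*S (j(S, b) = S*(-5) = -5*S)
57*(j(E, 10) + 79) = 57*(-5*6 + 79) = 57*(-30 + 79) = 57*49 = 2793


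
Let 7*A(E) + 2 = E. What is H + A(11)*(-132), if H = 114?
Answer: -390/7 ≈ -55.714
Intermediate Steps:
A(E) = -2/7 + E/7
H + A(11)*(-132) = 114 + (-2/7 + (⅐)*11)*(-132) = 114 + (-2/7 + 11/7)*(-132) = 114 + (9/7)*(-132) = 114 - 1188/7 = -390/7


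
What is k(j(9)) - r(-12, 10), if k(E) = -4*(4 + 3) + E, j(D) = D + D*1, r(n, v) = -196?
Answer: 186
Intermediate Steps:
j(D) = 2*D (j(D) = D + D = 2*D)
k(E) = -28 + E (k(E) = -4*7 + E = -28 + E)
k(j(9)) - r(-12, 10) = (-28 + 2*9) - 1*(-196) = (-28 + 18) + 196 = -10 + 196 = 186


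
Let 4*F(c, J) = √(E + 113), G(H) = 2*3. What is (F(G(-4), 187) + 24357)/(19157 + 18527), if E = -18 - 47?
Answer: 24357/37684 + √3/37684 ≈ 0.64639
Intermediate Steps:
E = -65
G(H) = 6
F(c, J) = √3 (F(c, J) = √(-65 + 113)/4 = √48/4 = (4*√3)/4 = √3)
(F(G(-4), 187) + 24357)/(19157 + 18527) = (√3 + 24357)/(19157 + 18527) = (24357 + √3)/37684 = (24357 + √3)*(1/37684) = 24357/37684 + √3/37684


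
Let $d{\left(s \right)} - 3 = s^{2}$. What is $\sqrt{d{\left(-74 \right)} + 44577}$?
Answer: $2 \sqrt{12514} \approx 223.73$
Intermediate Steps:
$d{\left(s \right)} = 3 + s^{2}$
$\sqrt{d{\left(-74 \right)} + 44577} = \sqrt{\left(3 + \left(-74\right)^{2}\right) + 44577} = \sqrt{\left(3 + 5476\right) + 44577} = \sqrt{5479 + 44577} = \sqrt{50056} = 2 \sqrt{12514}$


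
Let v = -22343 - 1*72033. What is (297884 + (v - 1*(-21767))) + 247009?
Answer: 472284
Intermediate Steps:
v = -94376 (v = -22343 - 72033 = -94376)
(297884 + (v - 1*(-21767))) + 247009 = (297884 + (-94376 - 1*(-21767))) + 247009 = (297884 + (-94376 + 21767)) + 247009 = (297884 - 72609) + 247009 = 225275 + 247009 = 472284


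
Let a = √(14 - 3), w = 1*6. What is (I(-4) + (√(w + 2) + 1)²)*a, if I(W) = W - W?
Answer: 4*√22 + 9*√11 ≈ 48.611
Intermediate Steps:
w = 6
I(W) = 0
a = √11 ≈ 3.3166
(I(-4) + (√(w + 2) + 1)²)*a = (0 + (√(6 + 2) + 1)²)*√11 = (0 + (√8 + 1)²)*√11 = (0 + (2*√2 + 1)²)*√11 = (0 + (1 + 2*√2)²)*√11 = (1 + 2*√2)²*√11 = √11*(1 + 2*√2)²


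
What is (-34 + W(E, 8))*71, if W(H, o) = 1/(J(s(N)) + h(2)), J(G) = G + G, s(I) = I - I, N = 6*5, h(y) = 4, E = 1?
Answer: -9585/4 ≈ -2396.3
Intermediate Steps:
N = 30
s(I) = 0
J(G) = 2*G
W(H, o) = 1/4 (W(H, o) = 1/(2*0 + 4) = 1/(0 + 4) = 1/4)
(-34 + W(E, 8))*71 = (-34 + 1/4)*71 = -135/4*71 = -9585/4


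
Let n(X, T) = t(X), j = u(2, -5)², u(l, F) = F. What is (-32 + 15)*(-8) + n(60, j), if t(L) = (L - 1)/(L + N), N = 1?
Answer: 8355/61 ≈ 136.97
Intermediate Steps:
j = 25 (j = (-5)² = 25)
t(L) = (-1 + L)/(1 + L) (t(L) = (L - 1)/(L + 1) = (-1 + L)/(1 + L))
n(X, T) = (-1 + X)/(1 + X)
(-32 + 15)*(-8) + n(60, j) = (-32 + 15)*(-8) + (-1 + 60)/(1 + 60) = -17*(-8) + 59/61 = 136 + (1/61)*59 = 136 + 59/61 = 8355/61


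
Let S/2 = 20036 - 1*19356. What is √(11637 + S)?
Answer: √12997 ≈ 114.00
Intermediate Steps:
S = 1360 (S = 2*(20036 - 1*19356) = 2*(20036 - 19356) = 2*680 = 1360)
√(11637 + S) = √(11637 + 1360) = √12997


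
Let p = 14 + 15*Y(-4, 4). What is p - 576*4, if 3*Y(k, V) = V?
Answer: -2270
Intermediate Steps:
Y(k, V) = V/3
p = 34 (p = 14 + 15*((⅓)*4) = 14 + 15*(4/3) = 14 + 20 = 34)
p - 576*4 = 34 - 576*4 = 34 - 2304 = -2270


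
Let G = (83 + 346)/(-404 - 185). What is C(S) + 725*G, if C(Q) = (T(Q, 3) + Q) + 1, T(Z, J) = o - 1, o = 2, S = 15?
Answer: -301012/589 ≈ -511.06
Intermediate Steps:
T(Z, J) = 1 (T(Z, J) = 2 - 1 = 1)
G = -429/589 (G = 429/(-589) = 429*(-1/589) = -429/589 ≈ -0.72835)
C(Q) = 2 + Q (C(Q) = (1 + Q) + 1 = 2 + Q)
C(S) + 725*G = (2 + 15) + 725*(-429/589) = 17 - 311025/589 = -301012/589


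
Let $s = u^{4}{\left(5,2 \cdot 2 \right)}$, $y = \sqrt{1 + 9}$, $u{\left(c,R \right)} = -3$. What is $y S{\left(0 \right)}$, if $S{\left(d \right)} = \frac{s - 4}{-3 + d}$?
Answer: $- \frac{77 \sqrt{10}}{3} \approx -81.165$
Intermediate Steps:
$y = \sqrt{10} \approx 3.1623$
$s = 81$ ($s = \left(-3\right)^{4} = 81$)
$S{\left(d \right)} = \frac{77}{-3 + d}$ ($S{\left(d \right)} = \frac{81 - 4}{-3 + d} = \frac{77}{-3 + d}$)
$y S{\left(0 \right)} = \sqrt{10} \frac{77}{-3 + 0} = \sqrt{10} \frac{77}{-3} = \sqrt{10} \cdot 77 \left(- \frac{1}{3}\right) = \sqrt{10} \left(- \frac{77}{3}\right) = - \frac{77 \sqrt{10}}{3}$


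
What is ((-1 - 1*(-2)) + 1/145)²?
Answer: 21316/21025 ≈ 1.0138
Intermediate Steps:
((-1 - 1*(-2)) + 1/145)² = ((-1 + 2) + 1/145)² = (1 + 1/145)² = (146/145)² = 21316/21025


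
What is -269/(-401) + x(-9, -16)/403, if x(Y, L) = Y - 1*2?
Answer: 103996/161603 ≈ 0.64353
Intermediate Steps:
x(Y, L) = -2 + Y (x(Y, L) = Y - 2 = -2 + Y)
-269/(-401) + x(-9, -16)/403 = -269/(-401) + (-2 - 9)/403 = -269*(-1/401) - 11*1/403 = 269/401 - 11/403 = 103996/161603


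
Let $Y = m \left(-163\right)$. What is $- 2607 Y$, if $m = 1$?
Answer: $424941$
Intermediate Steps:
$Y = -163$ ($Y = 1 \left(-163\right) = -163$)
$- 2607 Y = \left(-2607\right) \left(-163\right) = 424941$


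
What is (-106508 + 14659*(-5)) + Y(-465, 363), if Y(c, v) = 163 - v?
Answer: -180003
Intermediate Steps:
(-106508 + 14659*(-5)) + Y(-465, 363) = (-106508 + 14659*(-5)) + (163 - 1*363) = (-106508 - 73295) + (163 - 363) = -179803 - 200 = -180003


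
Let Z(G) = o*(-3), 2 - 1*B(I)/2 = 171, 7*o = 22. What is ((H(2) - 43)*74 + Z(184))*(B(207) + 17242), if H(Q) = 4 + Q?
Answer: -325097728/7 ≈ -4.6443e+7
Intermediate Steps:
o = 22/7 (o = (⅐)*22 = 22/7 ≈ 3.1429)
B(I) = -338 (B(I) = 4 - 2*171 = 4 - 342 = -338)
Z(G) = -66/7 (Z(G) = (22/7)*(-3) = -66/7)
((H(2) - 43)*74 + Z(184))*(B(207) + 17242) = (((4 + 2) - 43)*74 - 66/7)*(-338 + 17242) = ((6 - 43)*74 - 66/7)*16904 = (-37*74 - 66/7)*16904 = (-2738 - 66/7)*16904 = -19232/7*16904 = -325097728/7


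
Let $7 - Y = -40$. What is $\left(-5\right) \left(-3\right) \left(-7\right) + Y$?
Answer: $-58$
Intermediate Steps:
$Y = 47$ ($Y = 7 - -40 = 7 + 40 = 47$)
$\left(-5\right) \left(-3\right) \left(-7\right) + Y = \left(-5\right) \left(-3\right) \left(-7\right) + 47 = 15 \left(-7\right) + 47 = -105 + 47 = -58$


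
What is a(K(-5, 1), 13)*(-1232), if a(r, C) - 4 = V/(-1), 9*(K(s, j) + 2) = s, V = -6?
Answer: -12320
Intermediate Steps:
K(s, j) = -2 + s/9
a(r, C) = 10 (a(r, C) = 4 - 6/(-1) = 4 - 6*(-1) = 4 + 6 = 10)
a(K(-5, 1), 13)*(-1232) = 10*(-1232) = -12320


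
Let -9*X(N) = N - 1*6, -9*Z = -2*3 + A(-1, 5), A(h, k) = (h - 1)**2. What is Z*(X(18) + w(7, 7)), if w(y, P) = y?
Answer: 34/27 ≈ 1.2593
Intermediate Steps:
A(h, k) = (-1 + h)**2
Z = 2/9 (Z = -(-2*3 + (-1 - 1)**2)/9 = -(-6 + (-2)**2)/9 = -(-6 + 4)/9 = -1/9*(-2) = 2/9 ≈ 0.22222)
X(N) = 2/3 - N/9 (X(N) = -(N - 1*6)/9 = -(N - 6)/9 = -(-6 + N)/9 = 2/3 - N/9)
Z*(X(18) + w(7, 7)) = 2*((2/3 - 1/9*18) + 7)/9 = 2*((2/3 - 2) + 7)/9 = 2*(-4/3 + 7)/9 = (2/9)*(17/3) = 34/27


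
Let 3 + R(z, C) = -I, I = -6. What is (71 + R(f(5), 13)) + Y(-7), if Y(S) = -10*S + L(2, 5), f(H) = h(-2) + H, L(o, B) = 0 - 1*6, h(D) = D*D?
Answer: 138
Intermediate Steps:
h(D) = D²
L(o, B) = -6 (L(o, B) = 0 - 6 = -6)
f(H) = 4 + H (f(H) = (-2)² + H = 4 + H)
R(z, C) = 3 (R(z, C) = -3 - 1*(-6) = -3 + 6 = 3)
Y(S) = -6 - 10*S (Y(S) = -10*S - 6 = -6 - 10*S)
(71 + R(f(5), 13)) + Y(-7) = (71 + 3) + (-6 - 10*(-7)) = 74 + (-6 + 70) = 74 + 64 = 138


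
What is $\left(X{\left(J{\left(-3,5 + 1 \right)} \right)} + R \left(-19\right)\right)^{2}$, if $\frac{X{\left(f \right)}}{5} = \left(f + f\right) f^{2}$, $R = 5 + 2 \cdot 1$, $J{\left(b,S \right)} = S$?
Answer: $4108729$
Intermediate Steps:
$R = 7$ ($R = 5 + 2 = 7$)
$X{\left(f \right)} = 10 f^{3}$ ($X{\left(f \right)} = 5 \left(f + f\right) f^{2} = 5 \cdot 2 f f^{2} = 5 \cdot 2 f^{3} = 10 f^{3}$)
$\left(X{\left(J{\left(-3,5 + 1 \right)} \right)} + R \left(-19\right)\right)^{2} = \left(10 \left(5 + 1\right)^{3} + 7 \left(-19\right)\right)^{2} = \left(10 \cdot 6^{3} - 133\right)^{2} = \left(10 \cdot 216 - 133\right)^{2} = \left(2160 - 133\right)^{2} = 2027^{2} = 4108729$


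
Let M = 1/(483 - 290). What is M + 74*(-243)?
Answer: -3470525/193 ≈ -17982.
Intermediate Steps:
M = 1/193 ≈ 0.0051813
M + 74*(-243) = 1/193 + 74*(-243) = 1/193 - 17982 = -3470525/193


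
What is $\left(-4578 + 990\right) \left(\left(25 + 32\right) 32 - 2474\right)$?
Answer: $2332200$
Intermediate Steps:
$\left(-4578 + 990\right) \left(\left(25 + 32\right) 32 - 2474\right) = - 3588 \left(57 \cdot 32 - 2474\right) = - 3588 \left(1824 - 2474\right) = \left(-3588\right) \left(-650\right) = 2332200$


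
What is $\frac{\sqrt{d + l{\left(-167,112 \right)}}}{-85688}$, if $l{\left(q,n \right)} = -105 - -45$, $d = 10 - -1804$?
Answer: $- \frac{\sqrt{1754}}{85688} \approx -0.00048876$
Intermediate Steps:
$d = 1814$ ($d = 10 + 1804 = 1814$)
$l{\left(q,n \right)} = -60$ ($l{\left(q,n \right)} = -105 + 45 = -60$)
$\frac{\sqrt{d + l{\left(-167,112 \right)}}}{-85688} = \frac{\sqrt{1814 - 60}}{-85688} = \sqrt{1754} \left(- \frac{1}{85688}\right) = - \frac{\sqrt{1754}}{85688}$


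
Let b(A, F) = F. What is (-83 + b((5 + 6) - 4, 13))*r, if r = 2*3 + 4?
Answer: -700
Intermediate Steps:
r = 10 (r = 6 + 4 = 10)
(-83 + b((5 + 6) - 4, 13))*r = (-83 + 13)*10 = -70*10 = -700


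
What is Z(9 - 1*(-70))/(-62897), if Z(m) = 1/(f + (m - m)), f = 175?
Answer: -1/11006975 ≈ -9.0851e-8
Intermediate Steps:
Z(m) = 1/175 (Z(m) = 1/(175 + (m - m)) = 1/(175 + 0) = 1/175)
Z(9 - 1*(-70))/(-62897) = (1/175)/(-62897) = (1/175)*(-1/62897) = -1/11006975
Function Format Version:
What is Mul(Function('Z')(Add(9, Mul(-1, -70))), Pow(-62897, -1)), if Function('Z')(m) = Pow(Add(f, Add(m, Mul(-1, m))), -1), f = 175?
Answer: Rational(-1, 11006975) ≈ -9.0851e-8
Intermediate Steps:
Function('Z')(m) = Rational(1, 175) (Function('Z')(m) = Pow(Add(175, Add(m, Mul(-1, m))), -1) = Pow(Add(175, 0), -1) = Pow(175, -1) = Rational(1, 175))
Mul(Function('Z')(Add(9, Mul(-1, -70))), Pow(-62897, -1)) = Mul(Rational(1, 175), Pow(-62897, -1)) = Mul(Rational(1, 175), Rational(-1, 62897)) = Rational(-1, 11006975)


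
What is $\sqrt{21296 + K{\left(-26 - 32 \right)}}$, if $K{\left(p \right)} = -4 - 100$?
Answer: $2 \sqrt{5298} \approx 145.57$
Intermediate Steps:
$K{\left(p \right)} = -104$ ($K{\left(p \right)} = -4 - 100 = -104$)
$\sqrt{21296 + K{\left(-26 - 32 \right)}} = \sqrt{21296 - 104} = \sqrt{21192} = 2 \sqrt{5298}$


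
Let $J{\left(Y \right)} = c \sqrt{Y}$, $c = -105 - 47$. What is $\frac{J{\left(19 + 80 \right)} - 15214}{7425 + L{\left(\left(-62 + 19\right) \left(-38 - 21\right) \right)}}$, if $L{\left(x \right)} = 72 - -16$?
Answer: $- \frac{15214}{7513} - \frac{456 \sqrt{11}}{7513} \approx -2.2263$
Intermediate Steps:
$c = -152$ ($c = -105 - 47 = -152$)
$L{\left(x \right)} = 88$ ($L{\left(x \right)} = 72 + 16 = 88$)
$J{\left(Y \right)} = - 152 \sqrt{Y}$
$\frac{J{\left(19 + 80 \right)} - 15214}{7425 + L{\left(\left(-62 + 19\right) \left(-38 - 21\right) \right)}} = \frac{- 152 \sqrt{19 + 80} - 15214}{7425 + 88} = \frac{- 152 \sqrt{99} - 15214}{7513} = \left(- 152 \cdot 3 \sqrt{11} - 15214\right) \frac{1}{7513} = \left(- 456 \sqrt{11} - 15214\right) \frac{1}{7513} = \left(-15214 - 456 \sqrt{11}\right) \frac{1}{7513} = - \frac{15214}{7513} - \frac{456 \sqrt{11}}{7513}$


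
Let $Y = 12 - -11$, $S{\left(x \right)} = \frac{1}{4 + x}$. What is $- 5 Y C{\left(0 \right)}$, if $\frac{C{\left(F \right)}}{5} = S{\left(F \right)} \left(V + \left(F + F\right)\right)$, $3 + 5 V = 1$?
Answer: $\frac{115}{2} \approx 57.5$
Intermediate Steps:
$V = - \frac{2}{5}$ ($V = - \frac{3}{5} + \frac{1}{5} \cdot 1 = - \frac{3}{5} + \frac{1}{5} = - \frac{2}{5} \approx -0.4$)
$C{\left(F \right)} = \frac{5 \left(- \frac{2}{5} + 2 F\right)}{4 + F}$ ($C{\left(F \right)} = 5 \frac{- \frac{2}{5} + \left(F + F\right)}{4 + F} = 5 \frac{- \frac{2}{5} + 2 F}{4 + F} = \frac{5 \left(- \frac{2}{5} + 2 F\right)}{4 + F}$)
$Y = 23$ ($Y = 12 + 11 = 23$)
$- 5 Y C{\left(0 \right)} = \left(-5\right) 23 \frac{2 \left(-1 + 5 \cdot 0\right)}{4 + 0} = - 115 \frac{2 \left(-1 + 0\right)}{4} = - 115 \cdot 2 \cdot \frac{1}{4} \left(-1\right) = \left(-115\right) \left(- \frac{1}{2}\right) = \frac{115}{2}$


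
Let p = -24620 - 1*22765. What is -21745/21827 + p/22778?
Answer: -1529580005/497175406 ≈ -3.0765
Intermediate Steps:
p = -47385 (p = -24620 - 22765 = -47385)
-21745/21827 + p/22778 = -21745/21827 - 47385/22778 = -1529580005/497175406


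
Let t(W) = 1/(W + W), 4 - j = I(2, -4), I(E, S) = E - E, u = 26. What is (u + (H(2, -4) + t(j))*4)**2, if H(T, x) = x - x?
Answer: 2809/4 ≈ 702.25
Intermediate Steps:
I(E, S) = 0
H(T, x) = 0
j = 4 (j = 4 - 1*0 = 4 + 0 = 4)
t(W) = 1/(2*W)
(u + (H(2, -4) + t(j))*4)**2 = (26 + (0 + (1/2)/4)*4)**2 = (26 + (0 + (1/2)*(1/4))*4)**2 = (26 + (0 + 1/8)*4)**2 = (26 + (1/8)*4)**2 = (26 + 1/2)**2 = (53/2)**2 = 2809/4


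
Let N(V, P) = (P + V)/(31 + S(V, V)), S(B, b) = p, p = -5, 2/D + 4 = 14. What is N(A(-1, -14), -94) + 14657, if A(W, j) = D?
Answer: 1904941/130 ≈ 14653.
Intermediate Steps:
D = ⅕ (D = 2/(-4 + 14) = 2/10 = 2*(⅒) = ⅕ ≈ 0.20000)
A(W, j) = ⅕
S(B, b) = -5
N(V, P) = P/26 + V/26 (N(V, P) = (P + V)/(31 - 5) = (P + V)/26 = (P + V)*(1/26) = P/26 + V/26)
N(A(-1, -14), -94) + 14657 = ((1/26)*(-94) + (1/26)*(⅕)) + 14657 = (-47/13 + 1/130) + 14657 = -469/130 + 14657 = 1904941/130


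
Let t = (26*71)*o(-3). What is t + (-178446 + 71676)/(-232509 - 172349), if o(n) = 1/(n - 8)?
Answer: -373096699/2226719 ≈ -167.55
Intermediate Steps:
o(n) = 1/(-8 + n)
t = -1846/11 (t = (26*71)/(-8 - 3) = 1846/(-11) = 1846*(-1/11) = -1846/11 ≈ -167.82)
t + (-178446 + 71676)/(-232509 - 172349) = -1846/11 + (-178446 + 71676)/(-232509 - 172349) = -1846/11 - 106770/(-404858) = -1846/11 - 106770*(-1/404858) = -1846/11 + 53385/202429 = -373096699/2226719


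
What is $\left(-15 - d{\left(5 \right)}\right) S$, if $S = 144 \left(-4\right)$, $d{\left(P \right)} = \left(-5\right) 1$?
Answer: $5760$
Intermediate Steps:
$d{\left(P \right)} = -5$
$S = -576$
$\left(-15 - d{\left(5 \right)}\right) S = \left(-15 - -5\right) \left(-576\right) = \left(-15 + 5\right) \left(-576\right) = \left(-10\right) \left(-576\right) = 5760$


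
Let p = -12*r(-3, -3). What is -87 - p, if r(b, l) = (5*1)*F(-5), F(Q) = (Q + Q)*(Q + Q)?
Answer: 5913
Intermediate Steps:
F(Q) = 4*Q² (F(Q) = (2*Q)*(2*Q) = 4*Q²)
r(b, l) = 500 (r(b, l) = (5*1)*(4*(-5)²) = 5*(4*25) = 5*100 = 500)
p = -6000 (p = -12*500 = -6000)
-87 - p = -87 - 1*(-6000) = -87 + 6000 = 5913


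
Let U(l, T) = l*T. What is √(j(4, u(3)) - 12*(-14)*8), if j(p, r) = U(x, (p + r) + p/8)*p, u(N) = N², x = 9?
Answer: √1830 ≈ 42.779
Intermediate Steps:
U(l, T) = T*l
j(p, r) = p*(9*r + 81*p/8) (j(p, r) = (((p + r) + p/8)*9)*p = ((r + 9*p/8)*9)*p = (9*r + 81*p/8)*p = p*(9*r + 81*p/8))
√(j(4, u(3)) - 12*(-14)*8) = √((9/8)*4*(8*3² + 9*4) - 12*(-14)*8) = √((9/8)*4*(8*9 + 36) + 168*8) = √((9/8)*4*(72 + 36) + 1344) = √((9/8)*4*108 + 1344) = √(486 + 1344) = √1830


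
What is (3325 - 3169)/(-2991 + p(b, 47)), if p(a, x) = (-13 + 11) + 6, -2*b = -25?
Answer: -156/2987 ≈ -0.052226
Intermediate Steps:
b = 25/2 (b = -½*(-25) = 25/2 ≈ 12.500)
p(a, x) = 4 (p(a, x) = -2 + 6 = 4)
(3325 - 3169)/(-2991 + p(b, 47)) = (3325 - 3169)/(-2991 + 4) = 156/(-2987) = 156*(-1/2987) = -156/2987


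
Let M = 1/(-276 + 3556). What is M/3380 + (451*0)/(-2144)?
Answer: 1/11086400 ≈ 9.0201e-8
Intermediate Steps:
M = 1/3280 ≈ 0.00030488
M/3380 + (451*0)/(-2144) = (1/3280)/3380 + (451*0)/(-2144) = (1/3280)*(1/3380) + 0*(-1/2144) = 1/11086400 + 0 = 1/11086400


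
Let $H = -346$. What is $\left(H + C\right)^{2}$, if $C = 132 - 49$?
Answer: $69169$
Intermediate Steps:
$C = 83$ ($C = 132 - 49 = 83$)
$\left(H + C\right)^{2} = \left(-346 + 83\right)^{2} = \left(-263\right)^{2} = 69169$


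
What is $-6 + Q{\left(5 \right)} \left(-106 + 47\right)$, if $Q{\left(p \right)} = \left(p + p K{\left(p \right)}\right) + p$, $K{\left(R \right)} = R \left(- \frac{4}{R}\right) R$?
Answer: $5304$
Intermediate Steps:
$K{\left(R \right)} = - 4 R$
$Q{\left(p \right)} = - 4 p^{2} + 2 p$ ($Q{\left(p \right)} = \left(p + p \left(- 4 p\right)\right) + p = \left(p - 4 p^{2}\right) + p = - 4 p^{2} + 2 p$)
$-6 + Q{\left(5 \right)} \left(-106 + 47\right) = -6 + 2 \cdot 5 \left(1 - 10\right) \left(-106 + 47\right) = -6 + 2 \cdot 5 \left(1 - 10\right) \left(-59\right) = -6 + 2 \cdot 5 \left(-9\right) \left(-59\right) = -6 - -5310 = -6 + 5310 = 5304$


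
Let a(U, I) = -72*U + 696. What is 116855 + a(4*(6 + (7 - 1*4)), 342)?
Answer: 114959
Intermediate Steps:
a(U, I) = 696 - 72*U
116855 + a(4*(6 + (7 - 1*4)), 342) = 116855 + (696 - 288*(6 + (7 - 1*4))) = 116855 + (696 - 288*(6 + (7 - 4))) = 116855 + (696 - 288*(6 + 3)) = 116855 + (696 - 288*9) = 116855 + (696 - 72*36) = 116855 + (696 - 2592) = 116855 - 1896 = 114959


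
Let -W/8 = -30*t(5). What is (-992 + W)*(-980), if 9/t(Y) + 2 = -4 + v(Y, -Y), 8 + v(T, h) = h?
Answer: 20587840/19 ≈ 1.0836e+6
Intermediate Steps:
v(T, h) = -8 + h
t(Y) = 9/(-14 - Y) (t(Y) = 9/(-2 + (-4 + (-8 - Y))) = 9/(-2 + (-12 - Y)) = 9/(-14 - Y))
W = -2160/19 (W = -(-240)*(-9/(14 + 5)) = -(-240)*(-9/19) = -(-240)*(-9*1/19) = -(-240)*(-9)/19 = -8*270/19 = -2160/19 ≈ -113.68)
(-992 + W)*(-980) = (-992 - 2160/19)*(-980) = -21008/19*(-980) = 20587840/19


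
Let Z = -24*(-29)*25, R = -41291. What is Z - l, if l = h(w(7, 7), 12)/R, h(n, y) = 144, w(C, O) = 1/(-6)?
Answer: 718463544/41291 ≈ 17400.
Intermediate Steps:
w(C, O) = -⅙
Z = 17400 (Z = 696*25 = 17400)
l = -144/41291 (l = 144/(-41291) = 144*(-1/41291) = -144/41291 ≈ -0.0034874)
Z - l = 17400 - 1*(-144/41291) = 17400 + 144/41291 = 718463544/41291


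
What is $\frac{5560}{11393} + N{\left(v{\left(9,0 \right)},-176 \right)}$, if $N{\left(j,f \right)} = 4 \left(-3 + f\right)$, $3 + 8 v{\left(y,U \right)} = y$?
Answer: $- \frac{8151828}{11393} \approx -715.51$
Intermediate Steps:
$v{\left(y,U \right)} = - \frac{3}{8} + \frac{y}{8}$
$N{\left(j,f \right)} = -12 + 4 f$
$\frac{5560}{11393} + N{\left(v{\left(9,0 \right)},-176 \right)} = \frac{5560}{11393} + \left(-12 + 4 \left(-176\right)\right) = 5560 \cdot \frac{1}{11393} - 716 = \frac{5560}{11393} - 716 = - \frac{8151828}{11393}$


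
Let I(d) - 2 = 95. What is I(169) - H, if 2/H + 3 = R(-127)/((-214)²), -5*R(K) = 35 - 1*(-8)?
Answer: 67095311/686983 ≈ 97.667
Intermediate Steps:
R(K) = -43/5 (R(K) = -(35 - 1*(-8))/5 = -(35 + 8)/5 = -⅕*43 = -43/5)
H = -457960/686983 (H = 2/(-3 - 43/(5*((-214)²))) = 2/(-3 - 43/5/45796) = 2/(-3 - 43/5*1/45796) = 2/(-3 - 43/228980) = 2/(-686983/228980) = 2*(-228980/686983) = -457960/686983 ≈ -0.66663)
I(d) = 97 (I(d) = 2 + 95 = 97)
I(169) - H = 97 - 1*(-457960/686983) = 97 + 457960/686983 = 67095311/686983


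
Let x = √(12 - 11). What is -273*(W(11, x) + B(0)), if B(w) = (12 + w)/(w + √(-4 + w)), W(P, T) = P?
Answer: -3003 + 1638*I ≈ -3003.0 + 1638.0*I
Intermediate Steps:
x = 1 (x = √1 = 1)
B(w) = (12 + w)/(w + √(-4 + w))
-273*(W(11, x) + B(0)) = -273*(11 + (12 + 0)/(0 + √(-4 + 0))) = -273*(11 + 12/(0 + √(-4))) = -273*(11 + 12/(0 + 2*I)) = -273*(11 + 12/(2*I)) = -273*(11 - I/2*12) = -273*(11 - 6*I) = -3003 + 1638*I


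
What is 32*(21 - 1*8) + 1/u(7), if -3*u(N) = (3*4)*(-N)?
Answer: 11649/28 ≈ 416.04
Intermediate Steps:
u(N) = 4*N (u(N) = -3*4*(-N)/3 = -4*(-N) = -(-4)*N = 4*N)
32*(21 - 1*8) + 1/u(7) = 32*(21 - 1*8) + 1/(4*7) = 32*(21 - 8) + 1/28 = 32*13 + 1/28 = 416 + 1/28 = 11649/28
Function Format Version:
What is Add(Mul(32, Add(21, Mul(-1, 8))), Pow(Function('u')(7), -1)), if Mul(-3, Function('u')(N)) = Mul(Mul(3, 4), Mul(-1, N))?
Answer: Rational(11649, 28) ≈ 416.04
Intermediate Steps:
Function('u')(N) = Mul(4, N) (Function('u')(N) = Mul(Rational(-1, 3), Mul(Mul(3, 4), Mul(-1, N))) = Mul(Rational(-1, 3), Mul(12, Mul(-1, N))) = Mul(Rational(-1, 3), Mul(-12, N)) = Mul(4, N))
Add(Mul(32, Add(21, Mul(-1, 8))), Pow(Function('u')(7), -1)) = Add(Mul(32, Add(21, Mul(-1, 8))), Pow(Mul(4, 7), -1)) = Add(Mul(32, Add(21, -8)), Pow(28, -1)) = Add(Mul(32, 13), Rational(1, 28)) = Add(416, Rational(1, 28)) = Rational(11649, 28)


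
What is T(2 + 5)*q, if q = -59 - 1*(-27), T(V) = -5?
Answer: 160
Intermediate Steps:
q = -32 (q = -59 + 27 = -32)
T(2 + 5)*q = -5*(-32) = 160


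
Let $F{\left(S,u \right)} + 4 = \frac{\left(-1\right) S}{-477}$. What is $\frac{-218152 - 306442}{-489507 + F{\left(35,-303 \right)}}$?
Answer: $\frac{125115669}{116748356} \approx 1.0717$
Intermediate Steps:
$F{\left(S,u \right)} = -4 + \frac{S}{477}$ ($F{\left(S,u \right)} = -4 + \frac{\left(-1\right) S}{-477} = -4 + - S \left(- \frac{1}{477}\right) = -4 + \frac{S}{477}$)
$\frac{-218152 - 306442}{-489507 + F{\left(35,-303 \right)}} = \frac{-218152 - 306442}{-489507 + \left(-4 + \frac{1}{477} \cdot 35\right)} = - \frac{524594}{-489507 + \left(-4 + \frac{35}{477}\right)} = - \frac{524594}{-489507 - \frac{1873}{477}} = - \frac{524594}{- \frac{233496712}{477}} = \left(-524594\right) \left(- \frac{477}{233496712}\right) = \frac{125115669}{116748356}$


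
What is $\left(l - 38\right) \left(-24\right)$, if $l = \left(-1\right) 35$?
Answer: $1752$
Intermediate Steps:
$l = -35$
$\left(l - 38\right) \left(-24\right) = \left(-35 - 38\right) \left(-24\right) = \left(-73\right) \left(-24\right) = 1752$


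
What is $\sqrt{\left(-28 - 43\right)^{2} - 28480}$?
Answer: $i \sqrt{23439} \approx 153.1 i$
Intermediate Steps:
$\sqrt{\left(-28 - 43\right)^{2} - 28480} = \sqrt{\left(-71\right)^{2} - 28480} = \sqrt{5041 - 28480} = \sqrt{-23439} = i \sqrt{23439}$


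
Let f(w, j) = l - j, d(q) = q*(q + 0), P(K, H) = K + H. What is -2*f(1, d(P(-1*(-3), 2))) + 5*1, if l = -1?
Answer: 57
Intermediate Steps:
P(K, H) = H + K
d(q) = q**2 (d(q) = q*q = q**2)
f(w, j) = -1 - j
-2*f(1, d(P(-1*(-3), 2))) + 5*1 = -2*(-1 - (2 - 1*(-3))**2) + 5*1 = -2*(-1 - (2 + 3)**2) + 5 = -2*(-1 - 1*5**2) + 5 = -2*(-1 - 1*25) + 5 = -2*(-1 - 25) + 5 = -2*(-26) + 5 = 52 + 5 = 57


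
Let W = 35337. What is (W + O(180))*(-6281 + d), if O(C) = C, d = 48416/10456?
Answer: -291353587155/1307 ≈ -2.2292e+8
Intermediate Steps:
d = 6052/1307 (d = 48416*(1/10456) = 6052/1307 ≈ 4.6304)
(W + O(180))*(-6281 + d) = (35337 + 180)*(-6281 + 6052/1307) = 35517*(-8203215/1307) = -291353587155/1307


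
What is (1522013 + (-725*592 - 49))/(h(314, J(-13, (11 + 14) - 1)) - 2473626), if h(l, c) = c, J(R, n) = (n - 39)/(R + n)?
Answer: -12020404/27209901 ≈ -0.44177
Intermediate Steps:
J(R, n) = (-39 + n)/(R + n)
(1522013 + (-725*592 - 49))/(h(314, J(-13, (11 + 14) - 1)) - 2473626) = (1522013 + (-725*592 - 49))/((-39 + ((11 + 14) - 1))/(-13 + ((11 + 14) - 1)) - 2473626) = (1522013 + (-429200 - 49))/((-39 + (25 - 1))/(-13 + (25 - 1)) - 2473626) = (1522013 - 429249)/((-39 + 24)/(-13 + 24) - 2473626) = 1092764/(-15/11 - 2473626) = 1092764/(-27209901/11) = 1092764*(-11/27209901) = -12020404/27209901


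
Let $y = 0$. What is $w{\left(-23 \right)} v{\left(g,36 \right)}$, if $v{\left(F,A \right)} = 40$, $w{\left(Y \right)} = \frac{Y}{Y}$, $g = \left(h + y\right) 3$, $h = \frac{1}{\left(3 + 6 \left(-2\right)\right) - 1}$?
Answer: $40$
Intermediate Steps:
$h = - \frac{1}{10}$ ($h = \frac{1}{\left(3 - 12\right) - 1} = \frac{1}{-9 - 1} = \frac{1}{-10} = - \frac{1}{10} \approx -0.1$)
$g = - \frac{3}{10}$ ($g = \left(- \frac{1}{10} + 0\right) 3 = \left(- \frac{1}{10}\right) 3 = - \frac{3}{10} \approx -0.3$)
$w{\left(Y \right)} = 1$
$w{\left(-23 \right)} v{\left(g,36 \right)} = 1 \cdot 40 = 40$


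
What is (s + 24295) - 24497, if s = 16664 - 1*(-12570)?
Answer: 29032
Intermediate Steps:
s = 29234 (s = 16664 + 12570 = 29234)
(s + 24295) - 24497 = (29234 + 24295) - 24497 = 53529 - 24497 = 29032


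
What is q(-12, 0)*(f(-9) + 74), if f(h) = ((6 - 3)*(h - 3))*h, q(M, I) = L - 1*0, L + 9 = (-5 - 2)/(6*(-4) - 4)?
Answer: -6965/2 ≈ -3482.5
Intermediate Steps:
L = -35/4 (L = -9 + (-5 - 2)/(6*(-4) - 4) = -9 - 7/(-24 - 4) = -9 - 7/(-28) = -9 - 7*(-1/28) = -9 + ¼ = -35/4 ≈ -8.7500)
q(M, I) = -35/4 (q(M, I) = -35/4 - 1*0 = -35/4 + 0 = -35/4)
f(h) = h*(-9 + 3*h) (f(h) = (3*(-3 + h))*h = (-9 + 3*h)*h = h*(-9 + 3*h))
q(-12, 0)*(f(-9) + 74) = -35*(3*(-9)*(-3 - 9) + 74)/4 = -35*(3*(-9)*(-12) + 74)/4 = -35*(324 + 74)/4 = -35/4*398 = -6965/2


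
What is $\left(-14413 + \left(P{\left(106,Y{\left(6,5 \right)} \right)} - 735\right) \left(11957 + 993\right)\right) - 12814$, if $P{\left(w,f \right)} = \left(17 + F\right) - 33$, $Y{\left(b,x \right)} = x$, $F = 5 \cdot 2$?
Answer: $-9623177$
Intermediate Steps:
$F = 10$
$P{\left(w,f \right)} = -6$ ($P{\left(w,f \right)} = \left(17 + 10\right) - 33 = 27 - 33 = -6$)
$\left(-14413 + \left(P{\left(106,Y{\left(6,5 \right)} \right)} - 735\right) \left(11957 + 993\right)\right) - 12814 = \left(-14413 + \left(-6 - 735\right) \left(11957 + 993\right)\right) - 12814 = \left(-14413 - 9595950\right) - 12814 = -9610363 - 12814 = -9623177$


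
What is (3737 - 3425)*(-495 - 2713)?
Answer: -1000896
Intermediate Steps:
(3737 - 3425)*(-495 - 2713) = 312*(-3208) = -1000896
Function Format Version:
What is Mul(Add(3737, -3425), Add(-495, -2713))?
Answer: -1000896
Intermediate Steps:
Mul(Add(3737, -3425), Add(-495, -2713)) = Mul(312, -3208) = -1000896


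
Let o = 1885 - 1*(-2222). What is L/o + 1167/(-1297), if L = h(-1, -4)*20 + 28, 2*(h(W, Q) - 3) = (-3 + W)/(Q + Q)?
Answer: -1557416/1775593 ≈ -0.87712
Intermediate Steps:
h(W, Q) = 3 + (-3 + W)/(4*Q) (h(W, Q) = 3 + ((-3 + W)/(Q + Q))/2 = 3 + ((-3 + W)/((2*Q)))/2 = 3 + ((-3 + W)*(1/(2*Q)))/2 = 3 + ((-3 + W)/(2*Q))/2 = 3 + (-3 + W)/(4*Q))
o = 4107 (o = 1885 + 2222 = 4107)
L = 93 (L = ((1/4)*(-3 - 1 + 12*(-4))/(-4))*20 + 28 = ((1/4)*(-1/4)*(-3 - 1 - 48))*20 + 28 = ((1/4)*(-1/4)*(-52))*20 + 28 = (13/4)*20 + 28 = 65 + 28 = 93)
L/o + 1167/(-1297) = 93/4107 + 1167/(-1297) = 93*(1/4107) + 1167*(-1/1297) = 31/1369 - 1167/1297 = -1557416/1775593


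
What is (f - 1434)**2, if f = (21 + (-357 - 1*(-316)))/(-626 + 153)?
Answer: 460039340644/223729 ≈ 2.0562e+6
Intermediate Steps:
f = 20/473 (f = (21 + (-357 + 316))/(-473) = (21 - 41)*(-1/473) = -20*(-1/473) = 20/473 ≈ 0.042283)
(f - 1434)**2 = (20/473 - 1434)**2 = (-678262/473)**2 = 460039340644/223729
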